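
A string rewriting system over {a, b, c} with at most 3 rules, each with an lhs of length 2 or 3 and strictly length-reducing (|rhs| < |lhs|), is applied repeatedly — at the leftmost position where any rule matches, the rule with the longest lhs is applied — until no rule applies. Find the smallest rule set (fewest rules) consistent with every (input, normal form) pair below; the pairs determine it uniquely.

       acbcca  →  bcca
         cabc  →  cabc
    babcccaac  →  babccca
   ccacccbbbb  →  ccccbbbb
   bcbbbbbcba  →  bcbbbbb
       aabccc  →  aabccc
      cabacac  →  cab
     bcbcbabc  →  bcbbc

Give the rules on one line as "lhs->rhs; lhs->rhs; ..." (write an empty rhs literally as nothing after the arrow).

  | acbcca => bcca
  | cabc
  | babcccaac => babccca
  | ccacccbbbb => ccccbbbb

ac->; cba->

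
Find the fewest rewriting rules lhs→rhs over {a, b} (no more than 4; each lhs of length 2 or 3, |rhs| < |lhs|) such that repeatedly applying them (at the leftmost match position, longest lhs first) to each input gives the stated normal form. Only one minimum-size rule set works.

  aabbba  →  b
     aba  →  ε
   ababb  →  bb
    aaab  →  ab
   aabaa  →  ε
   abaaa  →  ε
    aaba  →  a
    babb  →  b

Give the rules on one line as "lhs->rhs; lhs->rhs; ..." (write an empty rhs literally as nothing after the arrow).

aa->; abb->b; ba->a; bba->

  | aabbba => bbba => b
  | aba => aa => ε
  | ababb => aabb => bb
  | aaab => ab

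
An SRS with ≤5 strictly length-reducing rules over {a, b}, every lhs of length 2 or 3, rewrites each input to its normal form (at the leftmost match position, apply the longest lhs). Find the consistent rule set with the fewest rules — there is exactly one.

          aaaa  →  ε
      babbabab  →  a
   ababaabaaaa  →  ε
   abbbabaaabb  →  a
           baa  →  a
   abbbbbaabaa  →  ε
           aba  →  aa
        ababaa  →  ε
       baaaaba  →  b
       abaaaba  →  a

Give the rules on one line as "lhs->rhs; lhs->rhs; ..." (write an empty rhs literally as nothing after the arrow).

aaa->b; ab->a; ba->; bab->

  | aaaa => ba => ε
  | babbabab => babab => ab => a
  | ababaabaaaa => aabaabaaaa => aaaabaaaa => babaaaa => aaaa => ba => ε
  | abbbabaaabb => abbabaaabb => ababaaabb => aabaaabb => aaaaabb => baabb => abb => ab => a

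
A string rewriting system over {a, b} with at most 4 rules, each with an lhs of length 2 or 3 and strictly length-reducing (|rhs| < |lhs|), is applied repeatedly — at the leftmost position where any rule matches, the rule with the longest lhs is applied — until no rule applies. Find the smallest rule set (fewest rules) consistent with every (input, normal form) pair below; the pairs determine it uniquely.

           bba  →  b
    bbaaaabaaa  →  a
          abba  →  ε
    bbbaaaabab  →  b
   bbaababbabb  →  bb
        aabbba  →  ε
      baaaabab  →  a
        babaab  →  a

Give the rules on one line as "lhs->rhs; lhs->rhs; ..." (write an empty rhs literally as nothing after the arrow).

  | bba => b
  | bbaaaabaaa => baabaaa => baaa => a
  | abba => ba => ε
  | bbbaaaabab => bbaabab => bbab => b

ab->; ba->; baa->; bab->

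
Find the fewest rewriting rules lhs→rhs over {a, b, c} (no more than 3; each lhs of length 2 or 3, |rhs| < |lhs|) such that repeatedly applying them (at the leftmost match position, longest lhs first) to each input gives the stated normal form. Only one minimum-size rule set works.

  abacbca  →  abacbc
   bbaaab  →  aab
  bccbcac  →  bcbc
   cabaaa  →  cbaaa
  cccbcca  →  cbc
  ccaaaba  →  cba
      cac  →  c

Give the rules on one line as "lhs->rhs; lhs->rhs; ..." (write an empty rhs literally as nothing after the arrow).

bba->; ca->c; cc->c

  | abacbca => abacbc
  | bbaaab => aab
  | bccbcac => bcbcac => bcbcc => bcbc
  | cabaaa => cbaaa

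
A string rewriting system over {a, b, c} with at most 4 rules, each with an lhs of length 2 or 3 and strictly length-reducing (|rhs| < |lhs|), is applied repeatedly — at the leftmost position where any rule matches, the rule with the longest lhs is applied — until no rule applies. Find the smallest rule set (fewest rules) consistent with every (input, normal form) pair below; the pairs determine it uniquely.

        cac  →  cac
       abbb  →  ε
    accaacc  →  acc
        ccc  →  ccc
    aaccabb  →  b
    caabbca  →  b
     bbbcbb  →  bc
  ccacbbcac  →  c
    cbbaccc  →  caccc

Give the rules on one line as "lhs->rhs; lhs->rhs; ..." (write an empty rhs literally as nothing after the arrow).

  | cac
  | abbb => bb => ε
  | accaacc => abacc => acc
  | ccc

ab->; bb->; cca->b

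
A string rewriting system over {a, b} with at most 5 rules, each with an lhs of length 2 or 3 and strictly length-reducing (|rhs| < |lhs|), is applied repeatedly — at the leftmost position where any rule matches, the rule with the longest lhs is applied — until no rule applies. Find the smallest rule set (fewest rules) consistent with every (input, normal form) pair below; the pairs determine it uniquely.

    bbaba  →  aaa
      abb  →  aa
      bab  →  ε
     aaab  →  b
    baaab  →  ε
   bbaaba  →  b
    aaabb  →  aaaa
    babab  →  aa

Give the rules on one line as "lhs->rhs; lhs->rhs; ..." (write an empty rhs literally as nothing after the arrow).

  | bbaba => abba => aaa
  | abb => aa
  | bab => bb => ε
  | aaab => aab => ab => b

ab->b; abb->aa; bb->; bba->ab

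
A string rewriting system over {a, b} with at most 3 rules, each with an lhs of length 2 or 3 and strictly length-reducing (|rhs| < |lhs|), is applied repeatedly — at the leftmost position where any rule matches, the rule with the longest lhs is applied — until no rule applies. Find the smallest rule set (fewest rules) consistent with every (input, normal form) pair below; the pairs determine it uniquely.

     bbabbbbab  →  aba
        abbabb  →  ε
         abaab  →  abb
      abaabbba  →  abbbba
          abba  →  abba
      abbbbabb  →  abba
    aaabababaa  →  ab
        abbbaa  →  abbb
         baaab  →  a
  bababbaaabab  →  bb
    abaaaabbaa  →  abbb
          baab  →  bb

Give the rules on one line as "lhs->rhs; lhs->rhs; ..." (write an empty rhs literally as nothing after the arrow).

  | bbabbbbab => babbbab => abbab => aba
  | abbabb => abab => aa => ε
  | abaab => abb
  | abaabbba => abbbba

aa->; bab->a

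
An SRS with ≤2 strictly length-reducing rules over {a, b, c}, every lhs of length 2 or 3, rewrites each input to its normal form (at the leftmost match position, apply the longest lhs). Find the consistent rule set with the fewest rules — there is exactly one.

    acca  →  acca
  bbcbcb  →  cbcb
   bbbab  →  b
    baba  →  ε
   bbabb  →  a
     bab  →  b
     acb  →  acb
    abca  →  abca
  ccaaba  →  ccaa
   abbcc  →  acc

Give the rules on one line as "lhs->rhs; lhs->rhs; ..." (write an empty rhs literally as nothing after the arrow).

ba->; bb->

  | acca
  | bbcbcb => cbcb
  | bbbab => bab => b
  | baba => ba => ε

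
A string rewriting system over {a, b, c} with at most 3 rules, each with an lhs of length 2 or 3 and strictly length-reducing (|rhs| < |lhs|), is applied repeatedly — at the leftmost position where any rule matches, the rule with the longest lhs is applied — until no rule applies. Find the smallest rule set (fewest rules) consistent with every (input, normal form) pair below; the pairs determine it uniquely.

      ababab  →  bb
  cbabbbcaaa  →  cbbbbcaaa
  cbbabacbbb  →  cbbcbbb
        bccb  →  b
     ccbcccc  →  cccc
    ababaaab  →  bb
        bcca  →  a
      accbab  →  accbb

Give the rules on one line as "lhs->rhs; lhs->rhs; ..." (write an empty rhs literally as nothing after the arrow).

  | ababab => bab => bb
  | cbabbbcaaa => cbbbbcaaa
  | cbbabacbbb => cbbcbbb
  | bccb => b

ab->b; aba->; bcc->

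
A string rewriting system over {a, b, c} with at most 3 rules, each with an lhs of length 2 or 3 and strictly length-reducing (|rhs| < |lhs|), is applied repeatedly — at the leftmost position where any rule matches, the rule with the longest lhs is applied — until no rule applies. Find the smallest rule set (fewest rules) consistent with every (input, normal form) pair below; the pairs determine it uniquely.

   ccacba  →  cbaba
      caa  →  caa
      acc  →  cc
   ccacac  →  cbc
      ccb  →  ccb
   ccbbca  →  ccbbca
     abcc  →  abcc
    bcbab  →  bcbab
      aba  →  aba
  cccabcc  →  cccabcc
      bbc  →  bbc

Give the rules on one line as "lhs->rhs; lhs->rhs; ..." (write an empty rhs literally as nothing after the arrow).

  | ccacba => cbaba
  | caa
  | acc => cc
  | ccacac => cbaac => cbac => cbc

ac->c; cac->ba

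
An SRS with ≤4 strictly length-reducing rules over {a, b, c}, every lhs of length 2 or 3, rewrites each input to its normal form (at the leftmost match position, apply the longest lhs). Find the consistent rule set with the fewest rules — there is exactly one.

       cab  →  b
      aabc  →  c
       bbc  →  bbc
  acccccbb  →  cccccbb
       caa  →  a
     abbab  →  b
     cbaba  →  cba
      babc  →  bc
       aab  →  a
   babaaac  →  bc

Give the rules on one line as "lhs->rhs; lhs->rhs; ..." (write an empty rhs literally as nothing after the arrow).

  | cab => b
  | aabc => ac => c
  | bbc
  | acccccbb => cccccbb

ab->; ac->c; ca->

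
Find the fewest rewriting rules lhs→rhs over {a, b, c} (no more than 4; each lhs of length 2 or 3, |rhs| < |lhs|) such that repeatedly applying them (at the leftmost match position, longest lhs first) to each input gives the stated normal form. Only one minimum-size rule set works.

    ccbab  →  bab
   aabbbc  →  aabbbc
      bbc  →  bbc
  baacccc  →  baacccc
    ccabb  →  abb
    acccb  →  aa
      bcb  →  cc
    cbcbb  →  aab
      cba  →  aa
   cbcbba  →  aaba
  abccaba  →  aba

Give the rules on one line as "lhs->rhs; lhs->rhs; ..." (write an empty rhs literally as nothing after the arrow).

  | ccbab => caab => bab
  | aabbbc
  | bbc
  | baacccc

bcb->cc; ca->b; cb->a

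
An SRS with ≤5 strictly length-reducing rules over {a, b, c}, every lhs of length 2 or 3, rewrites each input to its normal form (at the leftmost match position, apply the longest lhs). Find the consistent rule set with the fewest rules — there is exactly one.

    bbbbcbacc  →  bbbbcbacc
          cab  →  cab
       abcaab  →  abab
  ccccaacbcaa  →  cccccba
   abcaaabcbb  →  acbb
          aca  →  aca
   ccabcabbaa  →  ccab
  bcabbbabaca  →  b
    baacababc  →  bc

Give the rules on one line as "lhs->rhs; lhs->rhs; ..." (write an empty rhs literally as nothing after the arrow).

  | bbbbcbacc
  | cab
  | abcaab => abab
  | ccccaacbcaa => cccccbcaa => cccccba

aa->; abb->a; bba->; bca->b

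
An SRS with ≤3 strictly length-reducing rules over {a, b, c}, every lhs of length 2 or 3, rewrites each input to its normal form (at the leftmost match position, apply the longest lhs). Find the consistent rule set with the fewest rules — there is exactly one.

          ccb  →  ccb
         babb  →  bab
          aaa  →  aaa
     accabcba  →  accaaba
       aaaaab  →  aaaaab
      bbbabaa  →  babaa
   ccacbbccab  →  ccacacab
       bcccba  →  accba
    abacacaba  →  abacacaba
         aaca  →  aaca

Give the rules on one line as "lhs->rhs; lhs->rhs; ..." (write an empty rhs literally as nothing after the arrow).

bb->b; bc->a

  | ccb
  | babb => bab
  | aaa
  | accabcba => accaaba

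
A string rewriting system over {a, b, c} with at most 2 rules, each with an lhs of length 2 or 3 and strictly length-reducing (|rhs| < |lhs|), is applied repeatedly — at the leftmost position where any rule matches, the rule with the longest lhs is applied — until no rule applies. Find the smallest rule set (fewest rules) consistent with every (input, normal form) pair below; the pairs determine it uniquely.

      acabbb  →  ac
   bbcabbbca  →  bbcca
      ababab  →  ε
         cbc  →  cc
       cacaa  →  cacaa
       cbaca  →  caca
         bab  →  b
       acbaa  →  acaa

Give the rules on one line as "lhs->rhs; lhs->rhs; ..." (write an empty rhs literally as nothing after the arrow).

  | acabbb => acbb => acb => ac
  | bbcabbbca => bbcbbca => bbcbca => bbcca
  | ababab => abab => ab => ε
  | cbc => cc

ab->; cb->c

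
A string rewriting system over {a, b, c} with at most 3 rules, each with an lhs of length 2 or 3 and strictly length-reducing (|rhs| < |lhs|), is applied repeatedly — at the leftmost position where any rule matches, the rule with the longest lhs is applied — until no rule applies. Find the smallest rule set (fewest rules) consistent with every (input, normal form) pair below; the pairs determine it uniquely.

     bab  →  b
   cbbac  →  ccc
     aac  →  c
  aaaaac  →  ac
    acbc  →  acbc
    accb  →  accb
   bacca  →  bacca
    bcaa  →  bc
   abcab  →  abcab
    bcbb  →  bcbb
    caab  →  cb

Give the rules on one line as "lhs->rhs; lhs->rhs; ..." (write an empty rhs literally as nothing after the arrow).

aa->; bab->b; bba->c

  | bab => b
  | cbbac => ccc
  | aac => c
  | aaaaac => aaac => ac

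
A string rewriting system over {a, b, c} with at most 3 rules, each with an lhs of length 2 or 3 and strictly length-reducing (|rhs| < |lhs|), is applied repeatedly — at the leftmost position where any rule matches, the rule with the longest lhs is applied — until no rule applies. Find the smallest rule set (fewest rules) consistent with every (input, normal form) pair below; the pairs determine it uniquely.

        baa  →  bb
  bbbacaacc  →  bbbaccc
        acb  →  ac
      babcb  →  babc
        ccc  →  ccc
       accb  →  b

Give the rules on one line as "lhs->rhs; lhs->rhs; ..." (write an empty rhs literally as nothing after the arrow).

aa->b; cb->c; ccb->a

  | baa => bb
  | bbbacaacc => bbbacbcc => bbbaccc
  | acb => ac
  | babcb => babc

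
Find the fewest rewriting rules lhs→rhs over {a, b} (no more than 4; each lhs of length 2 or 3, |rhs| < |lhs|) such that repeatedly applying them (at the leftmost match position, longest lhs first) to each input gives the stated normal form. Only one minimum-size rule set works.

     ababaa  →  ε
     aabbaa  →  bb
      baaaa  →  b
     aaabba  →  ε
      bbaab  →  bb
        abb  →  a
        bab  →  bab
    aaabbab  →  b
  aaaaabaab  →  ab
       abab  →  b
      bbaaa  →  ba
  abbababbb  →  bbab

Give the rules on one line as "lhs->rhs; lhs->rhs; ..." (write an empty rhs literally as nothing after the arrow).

aa->b; aba->; abb->a; baa->

  | ababaa => baa => ε
  | aabbaa => bbbaa => bb
  | baaaa => aa => b
  | aaabba => babba => baa => ε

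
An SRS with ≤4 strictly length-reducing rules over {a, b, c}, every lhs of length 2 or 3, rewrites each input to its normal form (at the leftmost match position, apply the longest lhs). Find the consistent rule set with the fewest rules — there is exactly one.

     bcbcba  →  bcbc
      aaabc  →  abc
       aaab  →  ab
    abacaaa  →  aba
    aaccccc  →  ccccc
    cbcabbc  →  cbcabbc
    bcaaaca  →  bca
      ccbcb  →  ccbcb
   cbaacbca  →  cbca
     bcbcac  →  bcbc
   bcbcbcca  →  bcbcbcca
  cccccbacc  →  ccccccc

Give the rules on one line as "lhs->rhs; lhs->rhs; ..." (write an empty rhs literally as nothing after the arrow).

  | bcbcba => bcbc
  | aaabc => abc
  | aaab => ab
  | abacaaa => abaaa => aba

aa->; ac->; cba->c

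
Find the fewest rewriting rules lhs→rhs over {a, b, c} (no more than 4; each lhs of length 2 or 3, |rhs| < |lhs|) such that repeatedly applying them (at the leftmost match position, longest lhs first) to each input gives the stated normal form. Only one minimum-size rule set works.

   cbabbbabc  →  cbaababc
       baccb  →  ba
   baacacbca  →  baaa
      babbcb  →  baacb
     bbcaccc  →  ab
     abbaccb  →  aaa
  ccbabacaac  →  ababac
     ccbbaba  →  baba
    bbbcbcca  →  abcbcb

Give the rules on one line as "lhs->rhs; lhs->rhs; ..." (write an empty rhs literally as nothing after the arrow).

  | cbabbbabc => cbaababc
  | baccb => ba
  | baacacbca => baabcbca => baabcbb => baabca => baabb => baaa
  | babbcb => baacb

bb->a; ca->b; ccb->; ccc->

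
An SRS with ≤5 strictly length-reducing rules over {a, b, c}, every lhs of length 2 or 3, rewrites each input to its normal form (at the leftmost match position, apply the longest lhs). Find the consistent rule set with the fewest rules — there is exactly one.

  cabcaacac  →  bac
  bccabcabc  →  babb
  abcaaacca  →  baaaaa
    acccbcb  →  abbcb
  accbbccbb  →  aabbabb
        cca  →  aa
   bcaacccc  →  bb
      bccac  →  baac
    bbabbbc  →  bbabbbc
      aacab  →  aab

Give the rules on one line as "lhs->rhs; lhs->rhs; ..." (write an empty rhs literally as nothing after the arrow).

  | cabcaacac => bcaacac => bacac => bac
  | bccabcabc => baabcabc => bababc => babb
  | abcaaacca => baaacca => baaaaa
  | acccbcb => abbcb

abc->b; ca->; cc->a; ccc->b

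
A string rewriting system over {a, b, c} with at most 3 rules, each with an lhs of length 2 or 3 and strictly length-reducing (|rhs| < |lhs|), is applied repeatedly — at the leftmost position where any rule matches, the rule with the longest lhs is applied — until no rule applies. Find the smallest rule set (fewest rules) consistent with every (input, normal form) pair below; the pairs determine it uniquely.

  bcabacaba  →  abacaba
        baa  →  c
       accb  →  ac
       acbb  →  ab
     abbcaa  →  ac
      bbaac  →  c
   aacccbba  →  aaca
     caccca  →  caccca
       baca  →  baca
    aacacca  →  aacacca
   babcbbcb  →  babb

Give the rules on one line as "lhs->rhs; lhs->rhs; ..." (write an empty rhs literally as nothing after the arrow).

  | bcabacaba => abacaba
  | baa => c
  | accb => ac
  | acbb => ab

baa->c; bc->; cb->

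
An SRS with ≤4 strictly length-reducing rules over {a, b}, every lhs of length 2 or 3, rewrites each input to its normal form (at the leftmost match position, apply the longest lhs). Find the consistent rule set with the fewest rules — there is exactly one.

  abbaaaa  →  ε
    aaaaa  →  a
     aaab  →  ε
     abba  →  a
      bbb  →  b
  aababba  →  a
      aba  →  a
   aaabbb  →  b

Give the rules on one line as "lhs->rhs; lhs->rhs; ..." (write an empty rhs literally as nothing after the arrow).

  | abbaaaa => baaaa => aaaa => aa => ε
  | aaaaa => aaa => a
  | aaab => ab => ε
  | abba => ba => a

aa->; ab->; ba->a; bb->b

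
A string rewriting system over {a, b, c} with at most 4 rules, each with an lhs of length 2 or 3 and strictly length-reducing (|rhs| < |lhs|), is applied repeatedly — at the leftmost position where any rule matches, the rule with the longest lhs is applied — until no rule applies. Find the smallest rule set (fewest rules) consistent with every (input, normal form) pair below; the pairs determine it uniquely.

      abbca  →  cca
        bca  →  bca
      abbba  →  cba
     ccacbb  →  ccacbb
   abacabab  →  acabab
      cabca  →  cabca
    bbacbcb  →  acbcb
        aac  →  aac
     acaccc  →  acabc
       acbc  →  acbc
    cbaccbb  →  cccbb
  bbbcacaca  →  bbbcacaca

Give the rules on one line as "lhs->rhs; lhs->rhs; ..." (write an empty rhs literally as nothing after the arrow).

  | abbca => cca
  | bca
  | abbba => cba
  | ccacbb

abb->c; acc->ab; bac->c; bba->a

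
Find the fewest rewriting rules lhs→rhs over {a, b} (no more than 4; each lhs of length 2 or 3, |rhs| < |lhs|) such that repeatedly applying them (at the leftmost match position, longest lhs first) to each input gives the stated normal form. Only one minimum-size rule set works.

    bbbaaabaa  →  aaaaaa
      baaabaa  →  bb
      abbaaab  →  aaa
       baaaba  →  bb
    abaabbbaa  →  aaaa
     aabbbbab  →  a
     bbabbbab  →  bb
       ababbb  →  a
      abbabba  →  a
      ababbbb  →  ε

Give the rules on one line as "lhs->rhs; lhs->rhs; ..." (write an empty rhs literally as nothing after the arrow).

  | bbbaaabaa => abaaabaa => aaaabaa => aaaaaa
  | baaabaa => baabaa => babaa => bbaa => bba => bb
  | abbaaab => aaab => aaa
  | baaaba => baaba => baba => bba => bb

ab->a; abb->; ba->b; bbb->ab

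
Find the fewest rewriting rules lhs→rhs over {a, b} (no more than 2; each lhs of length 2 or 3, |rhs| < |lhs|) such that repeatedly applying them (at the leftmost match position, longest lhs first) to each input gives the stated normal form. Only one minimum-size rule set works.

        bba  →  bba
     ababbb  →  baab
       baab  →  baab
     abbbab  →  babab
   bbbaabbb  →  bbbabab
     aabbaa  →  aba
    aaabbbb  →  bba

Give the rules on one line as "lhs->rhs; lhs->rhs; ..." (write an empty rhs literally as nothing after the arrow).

  | bba
  | ababbb => abbab => baab
  | baab
  | abbbab => babab

aaa->a; abb->ba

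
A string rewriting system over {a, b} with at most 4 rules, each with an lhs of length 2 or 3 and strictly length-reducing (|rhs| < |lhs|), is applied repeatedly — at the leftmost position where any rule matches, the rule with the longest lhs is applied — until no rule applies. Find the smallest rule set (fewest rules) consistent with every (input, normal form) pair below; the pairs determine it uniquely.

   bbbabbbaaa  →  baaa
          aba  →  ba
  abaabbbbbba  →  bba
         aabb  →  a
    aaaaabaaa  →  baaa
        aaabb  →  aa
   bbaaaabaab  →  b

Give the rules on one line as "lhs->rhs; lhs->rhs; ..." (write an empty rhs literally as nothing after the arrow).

  | bbbabbbaaa => bbabbbaaa => babbbaaa => abbbaaa => baaa
  | aba => ba
  | abaabbbbbba => baabbbbbba => babbbba => abbbba => bba
  | aabb => a

ab->b; abb->; bab->ab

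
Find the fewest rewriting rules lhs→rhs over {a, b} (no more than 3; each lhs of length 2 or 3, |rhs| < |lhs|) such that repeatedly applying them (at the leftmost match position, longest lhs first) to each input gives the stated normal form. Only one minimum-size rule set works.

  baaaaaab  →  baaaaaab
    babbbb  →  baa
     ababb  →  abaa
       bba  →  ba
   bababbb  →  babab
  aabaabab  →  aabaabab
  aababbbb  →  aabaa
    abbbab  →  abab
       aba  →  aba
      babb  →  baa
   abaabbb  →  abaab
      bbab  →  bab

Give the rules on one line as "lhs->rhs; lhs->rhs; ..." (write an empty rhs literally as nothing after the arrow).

  | baaaaaab
  | babbbb => babb => baa
  | ababb => abaa
  | bba => ba

bb->a; bba->ba; bbb->b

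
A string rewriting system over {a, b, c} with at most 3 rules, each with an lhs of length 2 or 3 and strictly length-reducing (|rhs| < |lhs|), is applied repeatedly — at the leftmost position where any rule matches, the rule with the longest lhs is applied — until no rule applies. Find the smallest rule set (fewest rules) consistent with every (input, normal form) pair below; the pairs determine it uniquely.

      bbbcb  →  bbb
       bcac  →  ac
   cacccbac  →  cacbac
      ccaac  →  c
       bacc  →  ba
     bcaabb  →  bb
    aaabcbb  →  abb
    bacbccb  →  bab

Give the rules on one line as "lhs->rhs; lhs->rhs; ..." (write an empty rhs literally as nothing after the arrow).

aa->; bc->; cc->

  | bbbcb => bbb
  | bcac => ac
  | cacccbac => cacbac
  | ccaac => aac => c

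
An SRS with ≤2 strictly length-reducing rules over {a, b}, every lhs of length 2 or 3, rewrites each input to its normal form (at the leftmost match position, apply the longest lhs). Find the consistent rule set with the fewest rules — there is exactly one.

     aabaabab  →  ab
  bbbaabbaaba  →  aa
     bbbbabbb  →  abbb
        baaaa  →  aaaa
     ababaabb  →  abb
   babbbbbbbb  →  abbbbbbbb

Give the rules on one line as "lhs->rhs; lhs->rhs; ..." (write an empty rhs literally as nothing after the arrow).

aab->ab; ba->a

  | aabaabab => abaabab => aaabab => aabab => abab => aab => ab
  | bbbaabbaaba => bbaabbaaba => baabbaaba => aabbaaba => abbaaba => abaaba => aaaba => aaba => aba => aa
  | bbbbabbb => bbbabbb => bbabbb => babbb => abbb
  | baaaa => aaaa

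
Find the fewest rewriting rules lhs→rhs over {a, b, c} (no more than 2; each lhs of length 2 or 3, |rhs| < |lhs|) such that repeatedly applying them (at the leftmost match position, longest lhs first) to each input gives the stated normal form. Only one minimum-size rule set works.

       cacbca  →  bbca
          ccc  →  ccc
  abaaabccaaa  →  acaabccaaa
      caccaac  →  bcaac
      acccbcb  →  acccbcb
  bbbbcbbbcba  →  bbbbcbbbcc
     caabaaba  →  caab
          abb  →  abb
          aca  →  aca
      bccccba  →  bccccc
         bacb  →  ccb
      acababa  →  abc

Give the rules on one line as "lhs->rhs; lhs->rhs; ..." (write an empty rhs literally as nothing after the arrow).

  | cacbca => bbca
  | ccc
  | abaaabccaaa => acaabccaaa
  | caccaac => bcaac

ba->c; cac->b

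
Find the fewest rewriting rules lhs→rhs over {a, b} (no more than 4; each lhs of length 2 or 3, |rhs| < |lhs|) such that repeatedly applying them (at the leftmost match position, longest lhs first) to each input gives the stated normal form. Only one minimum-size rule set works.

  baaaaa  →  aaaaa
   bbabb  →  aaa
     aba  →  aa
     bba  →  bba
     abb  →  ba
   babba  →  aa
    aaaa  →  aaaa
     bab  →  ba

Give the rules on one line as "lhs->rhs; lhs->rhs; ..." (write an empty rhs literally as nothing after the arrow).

  | baaaaa => aaaaa
  | bbabb => bbba => aaa
  | aba => aa
  | bba

ab->a; abb->ba; baa->aa; bbb->aa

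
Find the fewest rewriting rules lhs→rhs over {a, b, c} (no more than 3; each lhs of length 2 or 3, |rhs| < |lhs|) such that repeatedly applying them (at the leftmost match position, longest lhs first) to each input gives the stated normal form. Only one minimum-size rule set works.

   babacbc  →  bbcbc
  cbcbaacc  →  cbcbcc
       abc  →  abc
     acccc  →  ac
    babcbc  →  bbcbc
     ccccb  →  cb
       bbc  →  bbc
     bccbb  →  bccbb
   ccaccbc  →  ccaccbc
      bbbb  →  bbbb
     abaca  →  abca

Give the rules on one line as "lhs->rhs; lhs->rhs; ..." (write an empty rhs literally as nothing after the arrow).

ba->b; ccc->

  | babacbc => bbacbc => bbcbc
  | cbcbaacc => cbcbacc => cbcbcc
  | abc
  | acccc => ac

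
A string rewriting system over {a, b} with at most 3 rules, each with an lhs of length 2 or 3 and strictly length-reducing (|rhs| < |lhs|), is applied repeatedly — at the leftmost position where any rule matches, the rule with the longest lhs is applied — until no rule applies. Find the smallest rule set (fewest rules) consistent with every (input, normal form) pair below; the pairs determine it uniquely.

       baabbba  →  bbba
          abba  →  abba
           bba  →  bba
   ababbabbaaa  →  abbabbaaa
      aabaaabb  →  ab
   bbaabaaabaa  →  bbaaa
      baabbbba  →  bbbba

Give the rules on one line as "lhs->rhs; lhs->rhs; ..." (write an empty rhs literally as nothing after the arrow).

aab->; aba->a

  | baabbba => bbba
  | abba
  | bba
  | ababbabbaaa => abbabbaaa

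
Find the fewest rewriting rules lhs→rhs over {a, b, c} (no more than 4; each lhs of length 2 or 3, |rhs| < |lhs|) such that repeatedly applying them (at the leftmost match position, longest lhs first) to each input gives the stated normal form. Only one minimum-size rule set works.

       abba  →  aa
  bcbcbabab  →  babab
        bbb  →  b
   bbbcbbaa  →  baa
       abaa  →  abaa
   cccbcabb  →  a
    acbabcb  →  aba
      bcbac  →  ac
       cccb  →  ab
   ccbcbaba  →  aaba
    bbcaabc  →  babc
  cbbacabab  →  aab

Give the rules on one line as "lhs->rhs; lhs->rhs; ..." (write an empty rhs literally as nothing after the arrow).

  | abba => aa
  | bcbcbabab => bbcbabab => cbabab => babab
  | bbb => b
  | bbbcbbaa => bcbbaa => bbbaa => baa

bb->; ca->b; cb->b; cc->a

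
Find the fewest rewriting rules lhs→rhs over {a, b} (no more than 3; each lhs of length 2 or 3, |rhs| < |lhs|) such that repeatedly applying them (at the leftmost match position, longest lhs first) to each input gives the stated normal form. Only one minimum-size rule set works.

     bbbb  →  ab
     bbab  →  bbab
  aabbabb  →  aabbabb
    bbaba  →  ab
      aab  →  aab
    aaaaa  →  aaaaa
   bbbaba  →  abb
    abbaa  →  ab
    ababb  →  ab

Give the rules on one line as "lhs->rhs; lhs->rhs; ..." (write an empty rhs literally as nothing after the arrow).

aba->bb; baa->; bbb->a

  | bbbb => ab
  | bbab
  | aabbabb
  | bbaba => bbbb => ab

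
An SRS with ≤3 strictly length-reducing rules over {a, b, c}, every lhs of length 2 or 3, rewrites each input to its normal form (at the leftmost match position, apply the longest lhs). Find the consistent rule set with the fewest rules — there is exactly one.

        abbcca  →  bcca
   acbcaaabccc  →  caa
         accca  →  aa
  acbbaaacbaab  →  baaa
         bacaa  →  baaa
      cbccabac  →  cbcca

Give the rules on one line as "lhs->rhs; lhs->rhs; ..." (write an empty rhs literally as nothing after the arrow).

  | abbcca => bcca
  | acbcaaabccc => abcaaabccc => caaabccc => caaccc => caacc => caac => caa
  | accca => acca => aca => aa
  | acbbaaacbaab => abbaaacbaab => baaacbaab => baaabaab => baaaab => baaa

ab->; ac->a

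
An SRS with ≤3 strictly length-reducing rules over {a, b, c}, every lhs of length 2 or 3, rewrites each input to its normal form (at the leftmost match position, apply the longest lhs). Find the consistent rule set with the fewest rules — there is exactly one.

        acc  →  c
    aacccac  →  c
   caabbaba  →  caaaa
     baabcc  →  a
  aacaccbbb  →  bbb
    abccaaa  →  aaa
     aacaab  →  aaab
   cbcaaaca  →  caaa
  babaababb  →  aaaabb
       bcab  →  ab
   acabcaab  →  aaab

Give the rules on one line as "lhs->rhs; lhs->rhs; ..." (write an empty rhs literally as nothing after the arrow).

  | acc => c
  | aacccac => accac => cac => c
  | caabbaba => caababa => caaaba => caaaa
  | baabcc => aabcc => aac => a

ac->; ba->a; bc->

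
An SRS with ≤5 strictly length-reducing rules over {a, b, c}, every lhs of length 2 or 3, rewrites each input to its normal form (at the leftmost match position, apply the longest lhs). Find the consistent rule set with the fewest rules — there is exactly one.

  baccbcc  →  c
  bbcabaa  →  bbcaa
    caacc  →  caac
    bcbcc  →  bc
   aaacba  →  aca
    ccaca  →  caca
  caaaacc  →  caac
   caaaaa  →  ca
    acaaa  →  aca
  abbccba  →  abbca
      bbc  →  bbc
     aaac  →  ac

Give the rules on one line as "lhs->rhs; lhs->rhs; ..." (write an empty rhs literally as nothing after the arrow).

aaa->a; ba->; cb->c; cc->c

  | baccbcc => ccbcc => cbcc => ccc => cc => c
  | bbcabaa => bbcaa
  | caacc => caac
  | bcbcc => bccc => bcc => bc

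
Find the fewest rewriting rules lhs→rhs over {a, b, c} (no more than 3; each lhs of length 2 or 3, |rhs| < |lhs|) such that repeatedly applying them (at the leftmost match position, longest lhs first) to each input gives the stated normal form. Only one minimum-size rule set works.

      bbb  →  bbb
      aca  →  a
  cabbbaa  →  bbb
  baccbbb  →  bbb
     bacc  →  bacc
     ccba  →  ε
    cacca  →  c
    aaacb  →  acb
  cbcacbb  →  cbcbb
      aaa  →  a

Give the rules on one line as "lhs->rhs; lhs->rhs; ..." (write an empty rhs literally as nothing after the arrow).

  | bbb
  | aca => a
  | cabbbaa => bbbaa => bbb
  | baccbbb => baabb => bbb

aa->; ca->; ccb->a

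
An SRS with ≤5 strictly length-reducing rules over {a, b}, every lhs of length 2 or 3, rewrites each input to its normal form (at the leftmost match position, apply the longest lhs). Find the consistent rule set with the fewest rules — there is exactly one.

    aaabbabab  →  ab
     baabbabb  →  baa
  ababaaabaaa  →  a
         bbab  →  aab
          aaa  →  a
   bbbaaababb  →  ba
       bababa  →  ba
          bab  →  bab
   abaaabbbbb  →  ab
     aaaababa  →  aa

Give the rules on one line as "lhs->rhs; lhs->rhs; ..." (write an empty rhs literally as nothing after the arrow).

  | aaabbabab => abbabab => aaabab => abab => ab
  | baabbabb => baaaabb => baabb => baa
  | ababaaabaaa => abaaabaaa => aaabaaa => abaaa => aaa => a
  | bbab => aab

aaa->a; aba->a; bb->; bba->aa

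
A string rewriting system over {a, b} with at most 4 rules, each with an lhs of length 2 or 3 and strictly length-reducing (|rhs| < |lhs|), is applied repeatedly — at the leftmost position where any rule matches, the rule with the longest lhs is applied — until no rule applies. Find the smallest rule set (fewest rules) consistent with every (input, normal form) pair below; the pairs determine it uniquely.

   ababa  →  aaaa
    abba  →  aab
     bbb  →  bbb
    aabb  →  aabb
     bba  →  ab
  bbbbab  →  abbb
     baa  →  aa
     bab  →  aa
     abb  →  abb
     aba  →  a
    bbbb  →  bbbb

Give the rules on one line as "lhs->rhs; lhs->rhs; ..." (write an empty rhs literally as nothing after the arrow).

  | ababa => aaaa
  | abba => aab
  | bbb
  | aabb

ba->; baa->aa; bab->aa; bba->ab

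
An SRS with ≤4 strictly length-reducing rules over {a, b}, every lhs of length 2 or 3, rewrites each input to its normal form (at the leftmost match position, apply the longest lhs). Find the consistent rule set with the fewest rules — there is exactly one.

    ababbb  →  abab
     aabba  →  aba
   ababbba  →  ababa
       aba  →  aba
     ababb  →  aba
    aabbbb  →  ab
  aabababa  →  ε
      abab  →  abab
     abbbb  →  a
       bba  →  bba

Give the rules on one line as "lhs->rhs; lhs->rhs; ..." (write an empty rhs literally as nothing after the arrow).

  | ababbb => abab
  | aabba => aba
  | ababbba => ababa
  | aba

aa->; aab->a; abb->a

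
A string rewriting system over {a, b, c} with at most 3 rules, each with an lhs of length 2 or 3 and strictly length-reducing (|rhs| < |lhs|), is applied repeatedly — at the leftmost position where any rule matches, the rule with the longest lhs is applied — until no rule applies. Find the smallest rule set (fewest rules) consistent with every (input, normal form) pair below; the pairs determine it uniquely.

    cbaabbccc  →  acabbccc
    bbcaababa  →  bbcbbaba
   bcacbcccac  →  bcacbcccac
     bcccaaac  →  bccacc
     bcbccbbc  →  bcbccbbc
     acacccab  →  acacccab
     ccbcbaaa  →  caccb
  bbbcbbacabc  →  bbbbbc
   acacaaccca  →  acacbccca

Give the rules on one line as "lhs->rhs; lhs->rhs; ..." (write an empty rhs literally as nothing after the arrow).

  | cbaabbccc => acabbccc
  | bbcaababa => bbcbbaba
  | bcacbcccac
  | bcccaaac => bcccbac => bccacc

aa->b; bac->aa; cba->ac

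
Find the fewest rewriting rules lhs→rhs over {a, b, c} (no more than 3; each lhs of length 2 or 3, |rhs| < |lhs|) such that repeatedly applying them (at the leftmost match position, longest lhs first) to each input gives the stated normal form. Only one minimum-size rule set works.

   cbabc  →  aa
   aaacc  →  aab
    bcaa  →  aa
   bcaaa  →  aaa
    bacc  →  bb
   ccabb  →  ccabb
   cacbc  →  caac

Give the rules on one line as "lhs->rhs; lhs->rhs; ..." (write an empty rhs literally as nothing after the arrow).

  | cbabc => aabc => aa
  | aaacc => aab
  | bcaa => aa
  | bcaaa => aaa

acc->b; bc->; cb->a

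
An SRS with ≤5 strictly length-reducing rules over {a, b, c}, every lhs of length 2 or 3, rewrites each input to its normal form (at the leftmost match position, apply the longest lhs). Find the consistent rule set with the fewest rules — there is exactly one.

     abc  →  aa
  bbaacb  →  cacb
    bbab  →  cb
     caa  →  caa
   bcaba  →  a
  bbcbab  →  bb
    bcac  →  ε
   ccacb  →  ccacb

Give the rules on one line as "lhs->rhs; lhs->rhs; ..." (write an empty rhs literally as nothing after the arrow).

  | abc => aa
  | bbaacb => cacb
  | bbab => cb
  | caa

aac->; aba->; bba->c; bc->a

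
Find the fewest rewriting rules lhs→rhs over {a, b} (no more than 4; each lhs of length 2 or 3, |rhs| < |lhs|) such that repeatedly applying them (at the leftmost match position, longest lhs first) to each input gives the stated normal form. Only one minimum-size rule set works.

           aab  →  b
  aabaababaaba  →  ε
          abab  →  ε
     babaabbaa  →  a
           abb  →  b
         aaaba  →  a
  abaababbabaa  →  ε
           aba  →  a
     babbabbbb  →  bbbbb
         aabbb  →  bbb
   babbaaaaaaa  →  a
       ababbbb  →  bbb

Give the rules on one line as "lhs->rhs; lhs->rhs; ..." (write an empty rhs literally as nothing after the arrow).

  | aab => b
  | aabaababaaba => baababaaba => ababaaba => abaaba => aaba => ba => ε
  | abab => ab => ε
  | babaabbaa => baabbaa => abbaa => baa => a

aa->; ab->; ba->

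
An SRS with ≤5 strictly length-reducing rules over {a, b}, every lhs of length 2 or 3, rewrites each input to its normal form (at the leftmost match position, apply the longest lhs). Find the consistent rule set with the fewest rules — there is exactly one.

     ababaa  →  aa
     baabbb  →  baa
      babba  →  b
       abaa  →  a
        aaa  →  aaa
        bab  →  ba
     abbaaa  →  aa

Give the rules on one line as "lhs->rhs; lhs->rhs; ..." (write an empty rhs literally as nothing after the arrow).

  | ababaa => bbbaa => bbaa => aa
  | baabbb => baabb => baab => baa
  | babba => baba => bbb => bb => b
  | abaa => bba => a

ab->a; aba->bb; bb->b; bba->a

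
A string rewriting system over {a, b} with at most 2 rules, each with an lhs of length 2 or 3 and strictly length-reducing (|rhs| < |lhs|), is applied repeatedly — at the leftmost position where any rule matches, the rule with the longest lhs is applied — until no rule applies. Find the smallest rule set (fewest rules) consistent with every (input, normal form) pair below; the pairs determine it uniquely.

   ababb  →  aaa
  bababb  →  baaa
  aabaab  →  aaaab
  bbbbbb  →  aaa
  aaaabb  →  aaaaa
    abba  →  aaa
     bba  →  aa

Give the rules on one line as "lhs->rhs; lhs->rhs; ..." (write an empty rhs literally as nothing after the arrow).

  | ababb => aabb => aaa
  | bababb => baabb => baaa
  | aabaab => aaaab
  | bbbbbb => abbbb => aabb => aaa

aba->aa; bb->a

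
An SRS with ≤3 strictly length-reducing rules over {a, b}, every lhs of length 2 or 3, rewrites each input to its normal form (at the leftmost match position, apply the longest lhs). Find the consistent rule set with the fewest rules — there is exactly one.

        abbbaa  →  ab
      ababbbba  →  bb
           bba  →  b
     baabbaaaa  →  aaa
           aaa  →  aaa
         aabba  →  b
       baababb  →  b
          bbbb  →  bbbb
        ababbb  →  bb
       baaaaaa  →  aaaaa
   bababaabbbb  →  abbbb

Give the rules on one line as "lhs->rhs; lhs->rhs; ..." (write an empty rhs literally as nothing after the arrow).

aab->b; ba->; bab->a

  | abbbaa => abba => ab
  | ababbbba => aabbba => bbba => bb
  | bba => b
  | baabbaaaa => abbaaaa => abaaa => aaa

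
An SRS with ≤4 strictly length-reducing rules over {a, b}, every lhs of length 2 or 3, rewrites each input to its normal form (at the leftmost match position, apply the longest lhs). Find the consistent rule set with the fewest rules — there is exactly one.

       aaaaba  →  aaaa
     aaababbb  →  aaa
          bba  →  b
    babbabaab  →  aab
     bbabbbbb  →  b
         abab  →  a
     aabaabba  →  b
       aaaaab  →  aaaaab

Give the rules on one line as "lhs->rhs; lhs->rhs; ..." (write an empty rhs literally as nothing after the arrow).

abb->bb; ba->; bab->ba

  | aaaaba => aaaa
  | aaababbb => aaababb => aaabab => aaaba => aaa
  | bba => b
  | babbabaab => bababaab => baabaab => abaab => aab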